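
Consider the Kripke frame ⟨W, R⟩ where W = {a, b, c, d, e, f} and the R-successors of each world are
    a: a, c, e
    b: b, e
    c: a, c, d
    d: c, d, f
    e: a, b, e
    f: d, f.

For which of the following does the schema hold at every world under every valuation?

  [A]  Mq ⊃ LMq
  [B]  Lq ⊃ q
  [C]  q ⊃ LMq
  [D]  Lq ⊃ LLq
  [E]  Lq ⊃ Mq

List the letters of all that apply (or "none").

R is reflexive: each world relates to itself.
R is symmetric: every R-edge is matched by its reverse.
R is not transitive: a R c and c R d but not a R d.
R is not euclidean: a R c and a R e but not c R e.
R is serial: every world has an R-successor.
(A) axiom 5: valid iff R is euclidean. R is not euclidean — not valid.
(B) axiom T: valid iff R is reflexive. R is reflexive — valid.
(C) q ⊃ LMq is axiom B, which corresponds to symmetry. R is symmetric — valid.
(D) axiom 4: valid iff R is transitive. R is not transitive — not valid.
(E) Lq ⊃ Mq (axiom D) characterises the serial frames. R is serial — valid.

B, C, E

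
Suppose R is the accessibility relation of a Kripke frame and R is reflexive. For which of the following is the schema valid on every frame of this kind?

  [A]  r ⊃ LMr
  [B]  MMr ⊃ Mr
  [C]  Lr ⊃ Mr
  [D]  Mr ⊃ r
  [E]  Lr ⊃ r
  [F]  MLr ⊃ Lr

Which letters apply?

C, E

A reflexive relation is serial.
(A) r ⊃ LMr is axiom B; it is valid on a frame exactly when R is symmetric. Such an R need not be symmetric, so not valid.
(B) MMr ⊃ Mr is the dual of axiom 4; it is valid on a frame exactly when R is transitive. Such an R need not be transitive, so not valid.
(C) Lr ⊃ Mr is axiom D; it is valid on a frame exactly when R is serial. Every such R is serial, so valid.
(D) Mr ⊃ r is the converse of T; it holds exactly when R ⊆ identity. Such an R need not be a subset of the identity — not valid.
(E) Lr ⊃ r is axiom T; it is valid on a frame exactly when R is reflexive. Every such R is reflexive, so valid.
(F) MLr ⊃ Lr (the dual of axiom 5) characterises the euclidean frames. Such an R need not be euclidean — not valid.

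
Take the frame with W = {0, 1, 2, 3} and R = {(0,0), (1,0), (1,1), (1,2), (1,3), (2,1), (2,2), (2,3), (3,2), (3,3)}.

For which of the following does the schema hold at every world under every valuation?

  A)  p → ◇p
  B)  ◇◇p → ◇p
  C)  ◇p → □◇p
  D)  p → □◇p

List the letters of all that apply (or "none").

A

R is reflexive: each world relates to itself.
R is not symmetric: 1 R 0 but not 0 R 1.
R is not transitive: 2 R 1 and 1 R 0 but not 2 R 0.
R is not euclidean: 1 R 0 and 1 R 1 but not 0 R 1.
(A) p → ◇p (the dual of axiom T) characterises the reflexive frames. R is reflexive — valid.
(B) ◇◇p → ◇p is the dual of axiom 4; it is valid on a frame exactly when R is transitive. R is not transitive, so not valid.
(C) ◇p → □◇p is axiom 5, which corresponds to the euclidean property. R is not euclidean — not valid.
(D) p → □◇p is axiom B, which corresponds to symmetry. R is not symmetric — not valid.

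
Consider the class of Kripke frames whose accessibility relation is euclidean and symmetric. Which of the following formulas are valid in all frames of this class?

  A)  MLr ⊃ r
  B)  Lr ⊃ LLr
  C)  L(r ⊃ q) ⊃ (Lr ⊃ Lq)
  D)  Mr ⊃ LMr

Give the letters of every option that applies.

A, B, C, D

A symmetric euclidean relation is transitive (uRv and vRw give vRu by symmetry, then uRw by the euclidean condition, applied at v).
(A) MLr ⊃ r is the dual of axiom B; it is valid on a frame exactly when R is symmetric. Every such R is symmetric, so valid.
(B) Lr ⊃ LLr is axiom 4; it is valid on a frame exactly when R is transitive. Every such R is transitive, so valid.
(C) this is just K, valid on every normal frame.
(D) Mr ⊃ LMr is axiom 5, which corresponds to the euclidean property. Every such R is euclidean — valid.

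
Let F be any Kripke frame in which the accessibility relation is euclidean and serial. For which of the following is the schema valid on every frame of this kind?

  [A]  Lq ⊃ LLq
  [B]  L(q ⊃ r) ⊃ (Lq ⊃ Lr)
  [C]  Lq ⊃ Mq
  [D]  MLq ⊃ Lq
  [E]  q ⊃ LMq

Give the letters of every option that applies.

B, C, D

(A) Lq ⊃ LLq is axiom 4, which corresponds to transitivity. Such an R need not be transitive — not valid.
(B) L(q ⊃ r) ⊃ (Lq ⊃ Lr) is axiom K, valid on every Kripke frame — valid.
(C) axiom D: valid iff R is serial. Every such R is serial — valid.
(D) MLq ⊃ Lq is the dual of axiom 5; it is valid on a frame exactly when R is euclidean. Every such R is euclidean, so valid.
(E) q ⊃ LMq is axiom B, which corresponds to symmetry. Such an R need not be symmetric — not valid.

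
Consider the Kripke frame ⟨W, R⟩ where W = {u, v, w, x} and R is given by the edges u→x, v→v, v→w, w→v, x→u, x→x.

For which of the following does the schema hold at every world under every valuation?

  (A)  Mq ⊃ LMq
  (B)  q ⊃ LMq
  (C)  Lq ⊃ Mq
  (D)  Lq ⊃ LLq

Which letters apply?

R is symmetric: every R-edge is matched by its reverse.
R is not transitive: u R x and x R u but not u R u.
R is not euclidean: v R w and v R w but not w R w.
R is serial: every world has an R-successor.
(A) Mq ⊃ LMq is axiom 5; it is valid on a frame exactly when R is euclidean. R is not euclidean, so not valid.
(B) axiom B: valid iff R is symmetric. R is symmetric — valid.
(C) axiom D: valid iff R is serial. R is serial — valid.
(D) axiom 4: valid iff R is transitive. R is not transitive — not valid.

B, C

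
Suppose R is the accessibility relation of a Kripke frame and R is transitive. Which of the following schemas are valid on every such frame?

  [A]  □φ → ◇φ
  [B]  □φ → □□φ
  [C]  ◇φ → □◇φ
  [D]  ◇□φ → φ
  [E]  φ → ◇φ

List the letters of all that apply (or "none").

(A) axiom D: valid iff R is serial. Such an R need not be serial — not valid.
(B) □φ → □□φ is axiom 4; it is valid on a frame exactly when R is transitive. Every such R is transitive, so valid.
(C) ◇φ → □◇φ is axiom 5, which corresponds to the euclidean property. Such an R need not be euclidean — not valid.
(D) the dual of axiom B: valid iff R is symmetric. Such an R need not be symmetric — not valid.
(E) the dual of axiom T: valid iff R is reflexive. Such an R need not be reflexive — not valid.

B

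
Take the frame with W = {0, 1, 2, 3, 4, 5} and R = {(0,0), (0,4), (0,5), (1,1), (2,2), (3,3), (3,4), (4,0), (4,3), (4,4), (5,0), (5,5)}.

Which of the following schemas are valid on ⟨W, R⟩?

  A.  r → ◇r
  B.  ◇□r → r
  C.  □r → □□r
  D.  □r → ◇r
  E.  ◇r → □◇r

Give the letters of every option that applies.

A, B, D

R is reflexive: each world relates to itself.
R is symmetric: every R-edge is matched by its reverse.
R is not transitive: 0 R 4 and 4 R 3 but not 0 R 3.
R is not euclidean: 0 R 4 and 0 R 5 but not 4 R 5.
R is serial: every world has an R-successor.
(A) the dual of axiom T: valid iff R is reflexive. R is reflexive — valid.
(B) ◇□r → r is the dual of axiom B; it is valid on a frame exactly when R is symmetric. R is symmetric, so valid.
(C) axiom 4: valid iff R is transitive. R is not transitive — not valid.
(D) □r → ◇r is axiom D; it is valid on a frame exactly when R is serial. R is serial, so valid.
(E) ◇r → □◇r (axiom 5) characterises the euclidean frames. R is not euclidean — not valid.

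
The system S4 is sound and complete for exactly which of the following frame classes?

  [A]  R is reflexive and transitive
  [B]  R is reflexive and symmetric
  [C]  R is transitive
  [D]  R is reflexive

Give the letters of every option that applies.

A

(A) S4 is sound and complete for exactly this class.
(B) this class determines B (= KTB), not S4.
(C) this class determines K4, not S4.
(D) this class determines T (= KT), not S4.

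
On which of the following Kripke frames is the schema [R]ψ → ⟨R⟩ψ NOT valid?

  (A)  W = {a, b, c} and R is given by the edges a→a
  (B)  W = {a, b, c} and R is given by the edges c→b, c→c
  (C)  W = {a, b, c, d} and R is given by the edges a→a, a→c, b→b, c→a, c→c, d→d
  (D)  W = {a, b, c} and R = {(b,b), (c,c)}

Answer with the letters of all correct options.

The schema [R]ψ → ⟨R⟩ψ is axiom D; it is valid on a frame iff R is serial.
(A) R is not serial (b has no R-successor), so the schema fails here.
(B) R is not serial (a has no R-successor), so the schema fails here.
(C) R is serial (every world has an R-successor), so the schema is valid here.
(D) R is not serial (a has no R-successor), so the schema fails here.

A, B, D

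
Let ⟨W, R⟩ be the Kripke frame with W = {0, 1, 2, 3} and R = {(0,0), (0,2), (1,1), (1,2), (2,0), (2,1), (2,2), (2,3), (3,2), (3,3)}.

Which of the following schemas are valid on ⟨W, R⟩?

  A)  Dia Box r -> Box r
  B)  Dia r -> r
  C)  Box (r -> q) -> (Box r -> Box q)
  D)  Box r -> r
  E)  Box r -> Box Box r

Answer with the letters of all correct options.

C, D

R is reflexive: each world relates to itself.
R is not transitive: 0 R 2 and 2 R 1 but not 0 R 1.
R is not euclidean: 2 R 0 and 2 R 1 but not 0 R 1.
R is not a subset of the identity: 0 R 2 with 0 ≠ 2.
(A) Dia Box r -> Box r is the dual of axiom 5; it is valid on a frame exactly when R is euclidean. R is not euclidean, so not valid.
(B) Dia r -> r is the converse of T; it holds exactly when R ⊆ identity. Here R ⊄ identity — not valid.
(C) Box (r -> q) -> (Box r -> Box q) is the K axiom; it holds on all frames — valid.
(D) Box r -> r is axiom T; it is valid on a frame exactly when R is reflexive. R is reflexive, so valid.
(E) Box r -> Box Box r is axiom 4; it is valid on a frame exactly when R is transitive. R is not transitive, so not valid.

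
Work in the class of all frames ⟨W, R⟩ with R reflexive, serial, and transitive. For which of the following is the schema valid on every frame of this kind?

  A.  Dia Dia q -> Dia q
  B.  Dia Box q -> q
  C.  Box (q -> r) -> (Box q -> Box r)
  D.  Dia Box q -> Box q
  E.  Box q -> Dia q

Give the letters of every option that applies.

A, C, E

(A) the dual of axiom 4: valid iff R is transitive. Every such R is transitive — valid.
(B) Dia Box q -> q (the dual of axiom B) characterises the symmetric frames. Such an R need not be symmetric — not valid.
(C) Box (q -> r) -> (Box q -> Box r) is axiom K, valid on every Kripke frame — valid.
(D) Dia Box q -> Box q is the dual of axiom 5; it is valid on a frame exactly when R is euclidean. Such an R need not be euclidean, so not valid.
(E) axiom D: valid iff R is serial. Every such R is serial — valid.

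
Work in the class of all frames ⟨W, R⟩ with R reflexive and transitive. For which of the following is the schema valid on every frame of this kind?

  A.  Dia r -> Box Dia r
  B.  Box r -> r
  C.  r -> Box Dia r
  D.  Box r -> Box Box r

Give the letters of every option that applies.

B, D

Reflexive relations are serial.
(A) axiom 5: valid iff R is euclidean. Such an R need not be euclidean — not valid.
(B) Box r -> r is axiom T, which corresponds to reflexivity. Every such R is reflexive — valid.
(C) r -> Box Dia r is axiom B, which corresponds to symmetry. Such an R need not be symmetric — not valid.
(D) Box r -> Box Box r is axiom 4; it is valid on a frame exactly when R is transitive. Every such R is transitive, so valid.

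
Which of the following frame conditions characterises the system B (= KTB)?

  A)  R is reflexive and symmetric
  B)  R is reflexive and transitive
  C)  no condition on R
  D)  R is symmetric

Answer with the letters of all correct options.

(A) B (= KTB) is sound and complete for exactly this class.
(B) this class determines S4, not B (= KTB).
(C) this class determines K, not B (= KTB).
(D) this class determines KB, not B (= KTB).

A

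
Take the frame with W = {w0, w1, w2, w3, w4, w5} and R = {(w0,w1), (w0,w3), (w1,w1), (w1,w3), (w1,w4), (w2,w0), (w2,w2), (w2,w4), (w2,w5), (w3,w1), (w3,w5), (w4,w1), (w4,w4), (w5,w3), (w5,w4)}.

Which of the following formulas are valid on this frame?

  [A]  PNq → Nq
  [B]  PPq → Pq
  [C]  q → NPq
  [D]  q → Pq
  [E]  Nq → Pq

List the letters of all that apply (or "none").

R is not reflexive: not w0 R w0.
R is not symmetric: w0 R w1 but not w1 R w0.
R is not transitive: w0 R w1 and w1 R w4 but not w0 R w4.
R is not euclidean: w1 R w3 and w1 R w4 but not w3 R w4.
R is serial: every world has an R-successor.
(A) PNq → Nq (the dual of axiom 5) characterises the euclidean frames. R is not euclidean — not valid.
(B) the dual of axiom 4: valid iff R is transitive. R is not transitive — not valid.
(C) axiom B: valid iff R is symmetric. R is not symmetric — not valid.
(D) q → Pq (the dual of axiom T) characterises the reflexive frames. R is not reflexive — not valid.
(E) Nq → Pq is axiom D, which corresponds to seriality. R is serial — valid.

E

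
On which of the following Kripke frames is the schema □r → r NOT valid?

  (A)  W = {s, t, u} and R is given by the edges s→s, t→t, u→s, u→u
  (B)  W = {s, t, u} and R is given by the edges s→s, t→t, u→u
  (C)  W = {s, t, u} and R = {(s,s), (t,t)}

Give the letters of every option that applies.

The schema □r → r is axiom T; it is valid on a frame iff R is reflexive.
(A) R is reflexive (each world relates to itself), so the schema is valid here.
(B) R is reflexive (each world relates to itself), so the schema is valid here.
(C) R is not reflexive (not u R u), so the schema fails here.

C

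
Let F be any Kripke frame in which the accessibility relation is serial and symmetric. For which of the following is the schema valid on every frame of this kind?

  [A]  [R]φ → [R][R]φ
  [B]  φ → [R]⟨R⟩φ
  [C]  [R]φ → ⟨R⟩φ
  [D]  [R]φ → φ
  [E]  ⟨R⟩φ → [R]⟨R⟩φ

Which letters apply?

(A) [R]φ → [R][R]φ is axiom 4, which corresponds to transitivity. Such an R need not be transitive — not valid.
(B) φ → [R]⟨R⟩φ is axiom B; it is valid on a frame exactly when R is symmetric. Every such R is symmetric, so valid.
(C) axiom D: valid iff R is serial. Every such R is serial — valid.
(D) [R]φ → φ is axiom T; it is valid on a frame exactly when R is reflexive. Such an R need not be reflexive, so not valid.
(E) ⟨R⟩φ → [R]⟨R⟩φ (axiom 5) characterises the euclidean frames. Such an R need not be euclidean — not valid.

B, C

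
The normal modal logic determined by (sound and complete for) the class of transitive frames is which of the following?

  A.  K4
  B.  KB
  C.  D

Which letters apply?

A

(A) K4 is determined by exactly this class.
(B) KB is determined by the class of symmetric frames.
(C) D is determined by the class of serial frames.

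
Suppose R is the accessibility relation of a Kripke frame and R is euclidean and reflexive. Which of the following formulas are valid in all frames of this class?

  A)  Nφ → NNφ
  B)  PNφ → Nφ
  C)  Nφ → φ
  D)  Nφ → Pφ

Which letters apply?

A reflexive euclidean relation is also symmetric (from wRw and wRv the euclidean condition gives vRw) and hence transitive; it is an equivalence relation.
(A) Nφ → NNφ is axiom 4; it is valid on a frame exactly when R is transitive. Every such R is transitive, so valid.
(B) PNφ → Nφ (the dual of axiom 5) characterises the euclidean frames. Every such R is euclidean — valid.
(C) Nφ → φ is axiom T; it is valid on a frame exactly when R is reflexive. Every such R is reflexive, so valid.
(D) axiom D: valid iff R is serial. Every such R is serial — valid.

A, B, C, D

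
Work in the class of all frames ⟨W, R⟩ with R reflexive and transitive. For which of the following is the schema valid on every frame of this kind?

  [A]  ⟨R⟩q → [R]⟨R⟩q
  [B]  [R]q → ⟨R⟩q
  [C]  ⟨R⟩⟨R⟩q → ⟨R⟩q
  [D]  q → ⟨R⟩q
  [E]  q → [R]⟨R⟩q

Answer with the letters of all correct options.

Reflexive relations are serial.
(A) ⟨R⟩q → [R]⟨R⟩q is axiom 5, which corresponds to the euclidean property. Such an R need not be euclidean — not valid.
(B) [R]q → ⟨R⟩q (axiom D) characterises the serial frames. Every such R is serial — valid.
(C) the dual of axiom 4: valid iff R is transitive. Every such R is transitive — valid.
(D) q → ⟨R⟩q is the dual of axiom T; it is valid on a frame exactly when R is reflexive. Every such R is reflexive, so valid.
(E) q → [R]⟨R⟩q is axiom B, which corresponds to symmetry. Such an R need not be symmetric — not valid.

B, C, D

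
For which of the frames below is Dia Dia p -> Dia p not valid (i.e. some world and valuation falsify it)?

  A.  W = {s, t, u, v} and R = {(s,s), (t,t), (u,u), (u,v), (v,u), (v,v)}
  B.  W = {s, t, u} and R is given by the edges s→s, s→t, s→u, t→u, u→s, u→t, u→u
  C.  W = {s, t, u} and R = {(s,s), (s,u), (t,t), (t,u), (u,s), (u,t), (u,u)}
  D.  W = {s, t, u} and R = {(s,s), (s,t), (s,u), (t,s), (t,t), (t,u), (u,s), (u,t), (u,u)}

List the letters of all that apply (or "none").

The schema Dia Dia p -> Dia p is the dual of axiom 4; it is valid on a frame iff R is transitive.
(A) R is transitive (R is closed under composition), so the schema is valid here.
(B) R is not transitive (t R u and u R s but not t R s), so the schema fails here.
(C) R is not transitive (s R u and u R t but not s R t), so the schema fails here.
(D) R is transitive (R is closed under composition), so the schema is valid here.

B, C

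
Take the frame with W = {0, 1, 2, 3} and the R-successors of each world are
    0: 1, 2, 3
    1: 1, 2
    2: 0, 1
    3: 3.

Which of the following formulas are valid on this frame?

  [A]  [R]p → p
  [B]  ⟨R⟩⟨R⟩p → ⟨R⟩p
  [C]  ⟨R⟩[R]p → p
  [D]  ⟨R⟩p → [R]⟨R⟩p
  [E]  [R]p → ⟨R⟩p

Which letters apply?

R is not reflexive: not 0 R 0.
R is not symmetric: 0 R 1 but not 1 R 0.
R is not transitive: 0 R 2 and 2 R 0 but not 0 R 0.
R is not euclidean: 0 R 1 and 0 R 3 but not 1 R 3.
R is serial: every world has an R-successor.
(A) axiom T: valid iff R is reflexive. R is not reflexive — not valid.
(B) ⟨R⟩⟨R⟩p → ⟨R⟩p is the dual of axiom 4; it is valid on a frame exactly when R is transitive. R is not transitive, so not valid.
(C) ⟨R⟩[R]p → p (the dual of axiom B) characterises the symmetric frames. R is not symmetric — not valid.
(D) axiom 5: valid iff R is euclidean. R is not euclidean — not valid.
(E) [R]p → ⟨R⟩p is axiom D, which corresponds to seriality. R is serial — valid.

E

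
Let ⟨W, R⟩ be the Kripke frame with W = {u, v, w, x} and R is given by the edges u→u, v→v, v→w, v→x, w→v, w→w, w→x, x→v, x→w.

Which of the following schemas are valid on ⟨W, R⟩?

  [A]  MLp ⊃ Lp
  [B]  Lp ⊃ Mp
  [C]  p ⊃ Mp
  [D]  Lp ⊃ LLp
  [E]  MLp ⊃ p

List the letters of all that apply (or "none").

B, E

R is not reflexive: not x R x.
R is symmetric: every R-edge is matched by its reverse.
R is not transitive: x R v and v R x but not x R x.
R is not euclidean: v R x and v R x but not x R x.
R is serial: every world has an R-successor.
(A) the dual of axiom 5: valid iff R is euclidean. R is not euclidean — not valid.
(B) Lp ⊃ Mp is axiom D, which corresponds to seriality. R is serial — valid.
(C) the dual of axiom T: valid iff R is reflexive. R is not reflexive — not valid.
(D) Lp ⊃ LLp is axiom 4, which corresponds to transitivity. R is not transitive — not valid.
(E) MLp ⊃ p is the dual of axiom B; it is valid on a frame exactly when R is symmetric. R is symmetric, so valid.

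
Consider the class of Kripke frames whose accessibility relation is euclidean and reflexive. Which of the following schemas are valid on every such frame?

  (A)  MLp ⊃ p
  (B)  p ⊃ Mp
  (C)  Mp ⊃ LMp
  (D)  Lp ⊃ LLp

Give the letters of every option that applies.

A reflexive euclidean relation is also symmetric (from wRw and wRv the euclidean condition gives vRw) and hence transitive; it is an equivalence relation.
(A) MLp ⊃ p is the dual of axiom B, which corresponds to symmetry. Every such R is symmetric — valid.
(B) p ⊃ Mp (the dual of axiom T) characterises the reflexive frames. Every such R is reflexive — valid.
(C) Mp ⊃ LMp is axiom 5; it is valid on a frame exactly when R is euclidean. Every such R is euclidean, so valid.
(D) axiom 4: valid iff R is transitive. Every such R is transitive — valid.

A, B, C, D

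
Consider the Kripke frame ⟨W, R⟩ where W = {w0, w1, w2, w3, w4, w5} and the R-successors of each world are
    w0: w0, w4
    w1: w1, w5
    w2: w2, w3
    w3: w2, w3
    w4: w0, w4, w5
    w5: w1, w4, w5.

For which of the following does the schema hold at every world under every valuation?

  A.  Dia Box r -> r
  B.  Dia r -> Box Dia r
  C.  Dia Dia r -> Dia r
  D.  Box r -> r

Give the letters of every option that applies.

A, D

R is reflexive: each world relates to itself.
R is symmetric: every R-edge is matched by its reverse.
R is not transitive: w0 R w4 and w4 R w5 but not w0 R w5.
R is not euclidean: w4 R w0 and w4 R w5 but not w0 R w5.
(A) Dia Box r -> r (the dual of axiom B) characterises the symmetric frames. R is symmetric — valid.
(B) axiom 5: valid iff R is euclidean. R is not euclidean — not valid.
(C) Dia Dia r -> Dia r is the dual of axiom 4; it is valid on a frame exactly when R is transitive. R is not transitive, so not valid.
(D) Box r -> r (axiom T) characterises the reflexive frames. R is reflexive — valid.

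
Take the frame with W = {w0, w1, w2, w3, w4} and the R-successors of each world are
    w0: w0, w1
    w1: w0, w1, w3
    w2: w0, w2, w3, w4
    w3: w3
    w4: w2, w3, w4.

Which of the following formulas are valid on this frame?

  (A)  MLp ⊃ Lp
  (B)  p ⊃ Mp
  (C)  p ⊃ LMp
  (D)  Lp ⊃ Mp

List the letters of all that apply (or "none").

B, D

R is reflexive: each world relates to itself.
R is not symmetric: w1 R w3 but not w3 R w1.
R is not euclidean: w1 R w0 and w1 R w3 but not w0 R w3.
R is serial: every world has an R-successor.
(A) MLp ⊃ Lp is the dual of axiom 5, which corresponds to the euclidean property. R is not euclidean — not valid.
(B) the dual of axiom T: valid iff R is reflexive. R is reflexive — valid.
(C) p ⊃ LMp is axiom B; it is valid on a frame exactly when R is symmetric. R is not symmetric, so not valid.
(D) Lp ⊃ Mp is axiom D; it is valid on a frame exactly when R is serial. R is serial, so valid.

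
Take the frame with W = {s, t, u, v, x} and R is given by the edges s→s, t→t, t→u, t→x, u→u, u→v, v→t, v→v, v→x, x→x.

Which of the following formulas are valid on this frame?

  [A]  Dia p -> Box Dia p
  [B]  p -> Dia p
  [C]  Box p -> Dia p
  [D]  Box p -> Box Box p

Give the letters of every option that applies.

R is reflexive: each world relates to itself.
R is not transitive: t R u and u R v but not t R v.
R is not euclidean: t R u and t R t but not u R t.
R is serial: every world has an R-successor.
(A) Dia p -> Box Dia p (axiom 5) characterises the euclidean frames. R is not euclidean — not valid.
(B) p -> Dia p is the dual of axiom T; it is valid on a frame exactly when R is reflexive. R is reflexive, so valid.
(C) Box p -> Dia p is axiom D, which corresponds to seriality. R is serial — valid.
(D) Box p -> Box Box p is axiom 4, which corresponds to transitivity. R is not transitive — not valid.

B, C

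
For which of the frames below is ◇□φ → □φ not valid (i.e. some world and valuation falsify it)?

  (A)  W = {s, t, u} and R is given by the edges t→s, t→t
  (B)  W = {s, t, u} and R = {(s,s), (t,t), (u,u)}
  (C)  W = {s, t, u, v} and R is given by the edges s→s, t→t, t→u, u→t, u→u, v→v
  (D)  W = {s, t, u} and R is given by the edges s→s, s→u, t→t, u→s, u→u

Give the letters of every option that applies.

A

The schema ◇□φ → □φ is the dual of axiom 5; it is valid on a frame iff R is euclidean.
(A) R is not euclidean (t R s and t R t but not s R t), so the schema fails here.
(B) R is euclidean (any two R-successors of the same world are R-related), so the schema is valid here.
(C) R is euclidean (any two R-successors of the same world are R-related), so the schema is valid here.
(D) R is euclidean (any two R-successors of the same world are R-related), so the schema is valid here.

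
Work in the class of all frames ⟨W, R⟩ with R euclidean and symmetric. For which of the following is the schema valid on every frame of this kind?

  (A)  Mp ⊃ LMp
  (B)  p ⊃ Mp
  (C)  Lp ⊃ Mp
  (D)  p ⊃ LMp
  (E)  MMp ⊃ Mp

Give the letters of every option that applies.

A symmetric euclidean relation is transitive (uRv and vRw give vRu by symmetry, then uRw by the euclidean condition, applied at v).
(A) Mp ⊃ LMp is axiom 5, which corresponds to the euclidean property. Every such R is euclidean — valid.
(B) the dual of axiom T: valid iff R is reflexive. Such an R need not be reflexive — not valid.
(C) Lp ⊃ Mp (axiom D) characterises the serial frames. Such an R need not be serial — not valid.
(D) p ⊃ LMp is axiom B; it is valid on a frame exactly when R is symmetric. Every such R is symmetric, so valid.
(E) the dual of axiom 4: valid iff R is transitive. Every such R is transitive — valid.

A, D, E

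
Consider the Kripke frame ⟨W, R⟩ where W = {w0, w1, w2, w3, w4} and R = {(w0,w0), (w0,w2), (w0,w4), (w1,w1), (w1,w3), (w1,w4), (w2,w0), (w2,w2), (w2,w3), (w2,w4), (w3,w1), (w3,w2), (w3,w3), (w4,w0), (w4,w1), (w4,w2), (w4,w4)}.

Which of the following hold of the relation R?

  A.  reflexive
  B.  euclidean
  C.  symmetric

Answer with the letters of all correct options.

A, C

(A) reflexive: each world relates to itself.
(B) not euclidean: w1 R w3 and w1 R w4 but not w3 R w4.
(C) symmetric: every R-edge is matched by its reverse.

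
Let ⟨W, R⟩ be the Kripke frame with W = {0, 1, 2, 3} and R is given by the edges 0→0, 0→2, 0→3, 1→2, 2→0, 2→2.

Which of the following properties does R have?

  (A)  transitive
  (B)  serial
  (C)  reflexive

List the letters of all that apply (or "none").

(A) not transitive: 1 R 2 and 2 R 0 but not 1 R 0.
(B) not serial: 3 has no R-successor.
(C) not reflexive: not 1 R 1.

none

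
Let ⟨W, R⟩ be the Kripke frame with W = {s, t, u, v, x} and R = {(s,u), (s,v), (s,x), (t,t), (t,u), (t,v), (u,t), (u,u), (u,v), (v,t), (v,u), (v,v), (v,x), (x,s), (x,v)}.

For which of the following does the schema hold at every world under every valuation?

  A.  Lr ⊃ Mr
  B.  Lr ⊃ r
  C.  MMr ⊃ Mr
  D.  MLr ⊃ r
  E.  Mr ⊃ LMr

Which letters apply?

A

R is not reflexive: not s R s.
R is not symmetric: s R u but not u R s.
R is not transitive: s R u and u R t but not s R t.
R is not euclidean: s R u and s R x but not u R x.
R is serial: every world has an R-successor.
(A) Lr ⊃ Mr is axiom D, which corresponds to seriality. R is serial — valid.
(B) Lr ⊃ r is axiom T; it is valid on a frame exactly when R is reflexive. R is not reflexive, so not valid.
(C) MMr ⊃ Mr is the dual of axiom 4, which corresponds to transitivity. R is not transitive — not valid.
(D) the dual of axiom B: valid iff R is symmetric. R is not symmetric — not valid.
(E) Mr ⊃ LMr is axiom 5, which corresponds to the euclidean property. R is not euclidean — not valid.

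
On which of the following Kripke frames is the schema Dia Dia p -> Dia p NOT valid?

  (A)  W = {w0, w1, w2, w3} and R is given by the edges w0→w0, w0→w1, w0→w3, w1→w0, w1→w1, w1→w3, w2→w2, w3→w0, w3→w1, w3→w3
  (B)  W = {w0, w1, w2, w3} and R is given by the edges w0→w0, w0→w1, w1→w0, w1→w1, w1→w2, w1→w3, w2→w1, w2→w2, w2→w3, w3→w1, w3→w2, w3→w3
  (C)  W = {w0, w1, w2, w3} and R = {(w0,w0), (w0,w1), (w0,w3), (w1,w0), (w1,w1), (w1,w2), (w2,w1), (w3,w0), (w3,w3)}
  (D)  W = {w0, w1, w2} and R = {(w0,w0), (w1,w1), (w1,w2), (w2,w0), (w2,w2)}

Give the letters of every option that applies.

B, C, D

The schema Dia Dia p -> Dia p is the dual of axiom 4; it is valid on a frame iff R is transitive.
(A) R is transitive (R is closed under composition), so the schema is valid here.
(B) R is not transitive (w0 R w1 and w1 R w2 but not w0 R w2), so the schema fails here.
(C) R is not transitive (w0 R w1 and w1 R w2 but not w0 R w2), so the schema fails here.
(D) R is not transitive (w1 R w2 and w2 R w0 but not w1 R w0), so the schema fails here.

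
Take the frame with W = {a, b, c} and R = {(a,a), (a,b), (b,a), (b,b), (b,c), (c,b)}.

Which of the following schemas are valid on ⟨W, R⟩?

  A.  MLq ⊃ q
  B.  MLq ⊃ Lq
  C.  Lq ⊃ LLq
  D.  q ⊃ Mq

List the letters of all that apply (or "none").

A

R is not reflexive: not c R c.
R is symmetric: every R-edge is matched by its reverse.
R is not transitive: a R b and b R c but not a R c.
R is not euclidean: b R a and b R c but not a R c.
(A) MLq ⊃ q is the dual of axiom B; it is valid on a frame exactly when R is symmetric. R is symmetric, so valid.
(B) MLq ⊃ Lq is the dual of axiom 5, which corresponds to the euclidean property. R is not euclidean — not valid.
(C) axiom 4: valid iff R is transitive. R is not transitive — not valid.
(D) q ⊃ Mq is the dual of axiom T, which corresponds to reflexivity. R is not reflexive — not valid.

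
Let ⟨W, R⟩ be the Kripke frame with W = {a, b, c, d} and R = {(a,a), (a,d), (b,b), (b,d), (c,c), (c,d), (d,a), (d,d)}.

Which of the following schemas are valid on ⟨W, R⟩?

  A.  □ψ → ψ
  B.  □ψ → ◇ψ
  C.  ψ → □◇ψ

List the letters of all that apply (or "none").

R is reflexive: each world relates to itself.
R is not symmetric: b R d but not d R b.
R is serial: every world has an R-successor.
(A) □ψ → ψ is axiom T, which corresponds to reflexivity. R is reflexive — valid.
(B) axiom D: valid iff R is serial. R is serial — valid.
(C) axiom B: valid iff R is symmetric. R is not symmetric — not valid.

A, B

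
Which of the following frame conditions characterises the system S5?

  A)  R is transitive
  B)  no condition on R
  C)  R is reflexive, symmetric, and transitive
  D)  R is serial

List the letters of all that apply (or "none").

C

(A) this class determines K4, not S5.
(B) this class determines K, not S5.
(C) S5 is sound and complete for exactly this class.
(D) this class determines D, not S5.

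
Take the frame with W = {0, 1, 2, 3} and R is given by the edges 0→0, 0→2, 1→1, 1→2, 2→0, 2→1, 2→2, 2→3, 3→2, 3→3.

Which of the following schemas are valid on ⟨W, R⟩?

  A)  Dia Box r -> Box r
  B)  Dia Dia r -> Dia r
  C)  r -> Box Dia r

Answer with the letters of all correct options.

R is symmetric: every R-edge is matched by its reverse.
R is not transitive: 0 R 2 and 2 R 1 but not 0 R 1.
R is not euclidean: 2 R 0 and 2 R 1 but not 0 R 1.
(A) Dia Box r -> Box r is the dual of axiom 5; it is valid on a frame exactly when R is euclidean. R is not euclidean, so not valid.
(B) Dia Dia r -> Dia r is the dual of axiom 4; it is valid on a frame exactly when R is transitive. R is not transitive, so not valid.
(C) r -> Box Dia r is axiom B; it is valid on a frame exactly when R is symmetric. R is symmetric, so valid.

C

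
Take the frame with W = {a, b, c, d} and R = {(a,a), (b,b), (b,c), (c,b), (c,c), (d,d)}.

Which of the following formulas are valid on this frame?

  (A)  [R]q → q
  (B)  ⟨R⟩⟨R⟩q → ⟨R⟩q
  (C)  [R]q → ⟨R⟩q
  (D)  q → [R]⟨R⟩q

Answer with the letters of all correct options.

A, B, C, D

R is reflexive: each world relates to itself.
R is symmetric: every R-edge is matched by its reverse.
R is transitive: R is closed under composition.
R is serial: every world has an R-successor.
(A) [R]q → q is axiom T; it is valid on a frame exactly when R is reflexive. R is reflexive, so valid.
(B) the dual of axiom 4: valid iff R is transitive. R is transitive — valid.
(C) axiom D: valid iff R is serial. R is serial — valid.
(D) q → [R]⟨R⟩q (axiom B) characterises the symmetric frames. R is symmetric — valid.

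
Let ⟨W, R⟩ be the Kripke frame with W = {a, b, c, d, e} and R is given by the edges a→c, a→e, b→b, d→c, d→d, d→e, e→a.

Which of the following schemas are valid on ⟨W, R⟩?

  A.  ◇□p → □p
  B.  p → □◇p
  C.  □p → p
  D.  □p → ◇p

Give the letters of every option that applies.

R is not reflexive: not a R a.
R is not symmetric: a R c but not c R a.
R is not euclidean: a R c and a R e but not c R e.
R is not serial: c has no R-successor.
(A) ◇□p → □p is the dual of axiom 5; it is valid on a frame exactly when R is euclidean. R is not euclidean, so not valid.
(B) p → □◇p is axiom B, which corresponds to symmetry. R is not symmetric — not valid.
(C) □p → p is axiom T; it is valid on a frame exactly when R is reflexive. R is not reflexive, so not valid.
(D) □p → ◇p (axiom D) characterises the serial frames. R is not serial — not valid.

none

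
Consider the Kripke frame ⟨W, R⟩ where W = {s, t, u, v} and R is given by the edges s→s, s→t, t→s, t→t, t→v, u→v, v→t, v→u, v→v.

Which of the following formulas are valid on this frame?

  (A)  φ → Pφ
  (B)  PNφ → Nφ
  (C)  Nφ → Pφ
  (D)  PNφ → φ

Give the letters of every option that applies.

C, D

R is not reflexive: not u R u.
R is symmetric: every R-edge is matched by its reverse.
R is not euclidean: t R s and t R v but not s R v.
R is serial: every world has an R-successor.
(A) φ → Pφ is the dual of axiom T; it is valid on a frame exactly when R is reflexive. R is not reflexive, so not valid.
(B) PNφ → Nφ (the dual of axiom 5) characterises the euclidean frames. R is not euclidean — not valid.
(C) Nφ → Pφ (axiom D) characterises the serial frames. R is serial — valid.
(D) PNφ → φ is the dual of axiom B; it is valid on a frame exactly when R is symmetric. R is symmetric, so valid.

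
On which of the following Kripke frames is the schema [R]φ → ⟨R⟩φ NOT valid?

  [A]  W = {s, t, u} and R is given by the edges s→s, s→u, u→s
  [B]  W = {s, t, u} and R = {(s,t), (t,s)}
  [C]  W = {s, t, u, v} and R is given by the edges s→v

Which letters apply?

A, B, C

The schema [R]φ → ⟨R⟩φ is axiom D; it is valid on a frame iff R is serial.
(A) R is not serial (t has no R-successor), so the schema fails here.
(B) R is not serial (u has no R-successor), so the schema fails here.
(C) R is not serial (t has no R-successor), so the schema fails here.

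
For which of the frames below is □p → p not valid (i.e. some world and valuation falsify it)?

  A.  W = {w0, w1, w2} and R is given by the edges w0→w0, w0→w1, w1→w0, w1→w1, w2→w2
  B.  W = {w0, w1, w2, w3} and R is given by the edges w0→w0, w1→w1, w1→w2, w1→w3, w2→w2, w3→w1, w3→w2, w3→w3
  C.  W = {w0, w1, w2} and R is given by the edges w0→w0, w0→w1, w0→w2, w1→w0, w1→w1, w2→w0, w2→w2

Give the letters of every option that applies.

The schema □p → p is axiom T; it is valid on a frame iff R is reflexive.
(A) R is reflexive (each world relates to itself), so the schema is valid here.
(B) R is reflexive (each world relates to itself), so the schema is valid here.
(C) R is reflexive (each world relates to itself), so the schema is valid here.

none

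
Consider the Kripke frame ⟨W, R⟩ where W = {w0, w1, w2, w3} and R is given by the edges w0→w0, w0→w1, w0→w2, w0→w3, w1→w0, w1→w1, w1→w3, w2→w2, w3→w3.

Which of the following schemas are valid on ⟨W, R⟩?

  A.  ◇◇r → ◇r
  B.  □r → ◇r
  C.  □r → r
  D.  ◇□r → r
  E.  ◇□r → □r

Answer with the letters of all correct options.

B, C

R is reflexive: each world relates to itself.
R is not symmetric: w0 R w2 but not w2 R w0.
R is not transitive: w1 R w0 and w0 R w2 but not w1 R w2.
R is not euclidean: w0 R w1 and w0 R w2 but not w1 R w2.
R is serial: every world has an R-successor.
(A) ◇◇r → ◇r is the dual of axiom 4, which corresponds to transitivity. R is not transitive — not valid.
(B) □r → ◇r is axiom D; it is valid on a frame exactly when R is serial. R is serial, so valid.
(C) □r → r is axiom T, which corresponds to reflexivity. R is reflexive — valid.
(D) ◇□r → r is the dual of axiom B, which corresponds to symmetry. R is not symmetric — not valid.
(E) ◇□r → □r (the dual of axiom 5) characterises the euclidean frames. R is not euclidean — not valid.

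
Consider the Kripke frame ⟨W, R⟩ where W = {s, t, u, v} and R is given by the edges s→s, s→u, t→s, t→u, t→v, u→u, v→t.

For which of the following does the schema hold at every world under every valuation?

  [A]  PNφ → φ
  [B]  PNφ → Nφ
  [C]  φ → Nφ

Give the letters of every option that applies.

R is not symmetric: s R u but not u R s.
R is not euclidean: s R u and s R s but not u R s.
R is not a subset of the identity: s R u with s ≠ u.
(A) PNφ → φ (the dual of axiom B) characterises the symmetric frames. R is not symmetric — not valid.
(B) PNφ → Nφ (the dual of axiom 5) characterises the euclidean frames. R is not euclidean — not valid.
(C) φ → Nφ is valid only on frames where every R-edge is a self-loop. Here R ⊄ identity — not valid.

none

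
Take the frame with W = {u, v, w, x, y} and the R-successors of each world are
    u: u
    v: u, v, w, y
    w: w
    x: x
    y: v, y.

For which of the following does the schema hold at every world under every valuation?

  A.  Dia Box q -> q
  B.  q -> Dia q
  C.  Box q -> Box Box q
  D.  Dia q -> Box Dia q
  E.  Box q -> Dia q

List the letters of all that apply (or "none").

R is reflexive: each world relates to itself.
R is not symmetric: v R u but not u R v.
R is not transitive: y R v and v R u but not y R u.
R is not euclidean: v R u and v R v but not u R v.
R is serial: every world has an R-successor.
(A) Dia Box q -> q is the dual of axiom B, which corresponds to symmetry. R is not symmetric — not valid.
(B) the dual of axiom T: valid iff R is reflexive. R is reflexive — valid.
(C) Box q -> Box Box q (axiom 4) characterises the transitive frames. R is not transitive — not valid.
(D) Dia q -> Box Dia q (axiom 5) characterises the euclidean frames. R is not euclidean — not valid.
(E) Box q -> Dia q is axiom D, which corresponds to seriality. R is serial — valid.

B, E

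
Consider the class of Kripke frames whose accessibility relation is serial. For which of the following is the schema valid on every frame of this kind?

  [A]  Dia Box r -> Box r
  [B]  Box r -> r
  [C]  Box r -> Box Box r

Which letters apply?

(A) Dia Box r -> Box r is the dual of axiom 5, which corresponds to the euclidean property. Such an R need not be euclidean — not valid.
(B) Box r -> r is axiom T, which corresponds to reflexivity. Such an R need not be reflexive — not valid.
(C) Box r -> Box Box r (axiom 4) characterises the transitive frames. Such an R need not be transitive — not valid.

none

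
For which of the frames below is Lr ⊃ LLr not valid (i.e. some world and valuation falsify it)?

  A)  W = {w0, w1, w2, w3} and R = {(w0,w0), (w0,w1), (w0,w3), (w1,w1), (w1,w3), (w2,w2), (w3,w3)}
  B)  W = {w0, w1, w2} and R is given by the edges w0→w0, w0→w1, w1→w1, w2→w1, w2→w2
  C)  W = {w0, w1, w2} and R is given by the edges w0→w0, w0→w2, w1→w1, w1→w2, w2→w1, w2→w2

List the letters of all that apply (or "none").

C

The schema Lr ⊃ LLr is axiom 4; it is valid on a frame iff R is transitive.
(A) R is transitive (R is closed under composition), so the schema is valid here.
(B) R is transitive (R is closed under composition), so the schema is valid here.
(C) R is not transitive (w0 R w2 and w2 R w1 but not w0 R w1), so the schema fails here.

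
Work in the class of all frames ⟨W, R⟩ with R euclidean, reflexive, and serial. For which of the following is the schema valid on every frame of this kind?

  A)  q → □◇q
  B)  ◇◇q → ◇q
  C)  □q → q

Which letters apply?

A relation that is euclidean, reflexive, and serial is also symmetric and transitive.
(A) q → □◇q (axiom B) characterises the symmetric frames. Every such R is symmetric — valid.
(B) ◇◇q → ◇q (the dual of axiom 4) characterises the transitive frames. Every such R is transitive — valid.
(C) □q → q (axiom T) characterises the reflexive frames. Every such R is reflexive — valid.

A, B, C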